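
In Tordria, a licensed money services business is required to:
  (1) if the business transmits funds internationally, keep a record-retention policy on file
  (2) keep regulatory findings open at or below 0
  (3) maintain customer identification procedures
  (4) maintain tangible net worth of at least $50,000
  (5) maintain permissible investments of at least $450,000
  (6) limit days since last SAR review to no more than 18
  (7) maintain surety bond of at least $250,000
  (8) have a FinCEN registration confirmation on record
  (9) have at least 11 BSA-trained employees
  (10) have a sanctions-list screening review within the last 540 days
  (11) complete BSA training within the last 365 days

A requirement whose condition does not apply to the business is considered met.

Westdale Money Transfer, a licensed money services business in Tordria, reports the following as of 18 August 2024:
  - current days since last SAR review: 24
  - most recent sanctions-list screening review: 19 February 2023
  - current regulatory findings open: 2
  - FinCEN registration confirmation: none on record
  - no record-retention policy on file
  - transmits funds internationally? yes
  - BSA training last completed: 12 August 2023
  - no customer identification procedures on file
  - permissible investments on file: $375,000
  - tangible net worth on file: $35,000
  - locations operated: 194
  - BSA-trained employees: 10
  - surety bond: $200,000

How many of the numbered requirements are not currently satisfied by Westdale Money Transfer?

11

1. condition 'transmits funds internationally' holds; record-retention policy absent → not met
2. regulatory findings open 2 > 0 → not met
3. customer identification procedures absent → not met
4. tangible net worth $35,000 < $50,000 → not met
5. permissible investments $375,000 < $450,000 → not met
6. days since last SAR review 24 > 18 → not met
7. surety bond $200,000 < $250,000 → not met
8. FinCEN registration confirmation absent → not met
9. BSA-trained employees 10 < 11 → not met
10. sanctions-list screening review 546 days ago vs limit 540 → not met
11. BSA training 372 days ago vs limit 365 → not met
Not met: 11 of 11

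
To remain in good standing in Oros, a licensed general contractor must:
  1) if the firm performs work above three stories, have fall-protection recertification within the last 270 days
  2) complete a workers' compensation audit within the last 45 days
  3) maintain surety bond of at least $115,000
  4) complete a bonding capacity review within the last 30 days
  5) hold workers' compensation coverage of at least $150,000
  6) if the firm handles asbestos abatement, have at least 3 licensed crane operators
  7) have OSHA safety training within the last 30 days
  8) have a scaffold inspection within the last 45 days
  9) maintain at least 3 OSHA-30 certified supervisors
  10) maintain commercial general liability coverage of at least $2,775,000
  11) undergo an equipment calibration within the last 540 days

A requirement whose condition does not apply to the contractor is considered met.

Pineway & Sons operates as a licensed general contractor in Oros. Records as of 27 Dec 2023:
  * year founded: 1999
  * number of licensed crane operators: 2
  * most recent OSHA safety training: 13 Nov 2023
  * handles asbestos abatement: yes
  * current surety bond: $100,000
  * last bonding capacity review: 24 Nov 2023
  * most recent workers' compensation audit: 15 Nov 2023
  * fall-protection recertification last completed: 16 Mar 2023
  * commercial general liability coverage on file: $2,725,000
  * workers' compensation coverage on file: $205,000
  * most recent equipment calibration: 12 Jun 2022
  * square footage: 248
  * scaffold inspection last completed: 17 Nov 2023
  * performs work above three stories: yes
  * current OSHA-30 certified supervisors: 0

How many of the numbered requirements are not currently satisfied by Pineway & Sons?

8

1. condition 'performs work above three stories' holds; fall-protection recertification 286 days ago vs limit 270 → not met
2. workers' compensation audit 42 days ago vs limit 45 → met
3. surety bond $100,000 < $115,000 → not met
4. bonding capacity review 33 days ago vs limit 30 → not met
5. workers' compensation coverage $205,000 ≥ $150,000 → met
6. condition 'handles asbestos abatement' holds; licensed crane operators 2 < 3 → not met
7. OSHA safety training 44 days ago vs limit 30 → not met
8. scaffold inspection 40 days ago vs limit 45 → met
9. OSHA-30 certified supervisors 0 < 3 → not met
10. commercial general liability coverage $2,725,000 < $2,775,000 → not met
11. equipment calibration 563 days ago vs limit 540 → not met
Not met: 8 of 11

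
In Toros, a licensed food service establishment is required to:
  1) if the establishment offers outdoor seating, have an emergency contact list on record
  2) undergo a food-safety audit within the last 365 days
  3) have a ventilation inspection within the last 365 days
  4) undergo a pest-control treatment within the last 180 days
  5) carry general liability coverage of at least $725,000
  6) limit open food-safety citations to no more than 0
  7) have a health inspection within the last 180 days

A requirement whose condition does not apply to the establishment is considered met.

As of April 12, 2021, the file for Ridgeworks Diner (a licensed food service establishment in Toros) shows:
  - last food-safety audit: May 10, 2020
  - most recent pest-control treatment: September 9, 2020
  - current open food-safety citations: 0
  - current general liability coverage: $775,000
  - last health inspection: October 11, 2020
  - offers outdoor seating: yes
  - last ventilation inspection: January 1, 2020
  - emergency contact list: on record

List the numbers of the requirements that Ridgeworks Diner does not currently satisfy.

3, 4, 7

1. condition 'offers outdoor seating' holds; emergency contact list present → met
2. food-safety audit 337 days ago vs limit 365 → met
3. ventilation inspection 467 days ago vs limit 365 → not met
4. pest-control treatment 215 days ago vs limit 180 → not met
5. general liability coverage $775,000 ≥ $725,000 → met
6. open food-safety citations 0 ≤ 0 → met
7. health inspection 183 days ago vs limit 180 → not met
Not met: 3, 4, 7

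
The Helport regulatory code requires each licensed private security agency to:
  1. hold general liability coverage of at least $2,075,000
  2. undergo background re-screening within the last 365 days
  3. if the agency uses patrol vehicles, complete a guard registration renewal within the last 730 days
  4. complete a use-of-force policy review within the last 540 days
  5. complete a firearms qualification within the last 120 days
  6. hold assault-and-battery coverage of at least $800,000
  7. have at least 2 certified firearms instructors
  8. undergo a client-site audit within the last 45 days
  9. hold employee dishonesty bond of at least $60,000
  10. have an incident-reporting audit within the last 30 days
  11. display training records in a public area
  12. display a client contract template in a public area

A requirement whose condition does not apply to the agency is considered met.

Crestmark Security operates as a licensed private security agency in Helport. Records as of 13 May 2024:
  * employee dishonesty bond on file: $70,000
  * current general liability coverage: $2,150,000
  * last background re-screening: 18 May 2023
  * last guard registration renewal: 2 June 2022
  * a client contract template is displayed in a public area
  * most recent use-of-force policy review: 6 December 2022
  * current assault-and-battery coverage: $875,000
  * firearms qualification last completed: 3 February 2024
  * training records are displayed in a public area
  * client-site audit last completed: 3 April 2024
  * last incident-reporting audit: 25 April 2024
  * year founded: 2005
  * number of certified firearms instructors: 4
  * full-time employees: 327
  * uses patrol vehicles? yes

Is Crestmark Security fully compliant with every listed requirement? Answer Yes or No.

1. general liability coverage $2,150,000 ≥ $2,075,000 → met
2. background re-screening 361 days ago vs limit 365 → met
3. condition 'uses patrol vehicles' holds; guard registration renewal 711 days ago vs limit 730 → met
4. use-of-force policy review 524 days ago vs limit 540 → met
5. firearms qualification 100 days ago vs limit 120 → met
6. assault-and-battery coverage $875,000 ≥ $800,000 → met
7. certified firearms instructors 4 ≥ 2 → met
8. client-site audit 40 days ago vs limit 45 → met
9. employee dishonesty bond $70,000 ≥ $60,000 → met
10. incident-reporting audit 18 days ago vs limit 30 → met
11. training records present → met
12. client contract template present → met
All met.

Yes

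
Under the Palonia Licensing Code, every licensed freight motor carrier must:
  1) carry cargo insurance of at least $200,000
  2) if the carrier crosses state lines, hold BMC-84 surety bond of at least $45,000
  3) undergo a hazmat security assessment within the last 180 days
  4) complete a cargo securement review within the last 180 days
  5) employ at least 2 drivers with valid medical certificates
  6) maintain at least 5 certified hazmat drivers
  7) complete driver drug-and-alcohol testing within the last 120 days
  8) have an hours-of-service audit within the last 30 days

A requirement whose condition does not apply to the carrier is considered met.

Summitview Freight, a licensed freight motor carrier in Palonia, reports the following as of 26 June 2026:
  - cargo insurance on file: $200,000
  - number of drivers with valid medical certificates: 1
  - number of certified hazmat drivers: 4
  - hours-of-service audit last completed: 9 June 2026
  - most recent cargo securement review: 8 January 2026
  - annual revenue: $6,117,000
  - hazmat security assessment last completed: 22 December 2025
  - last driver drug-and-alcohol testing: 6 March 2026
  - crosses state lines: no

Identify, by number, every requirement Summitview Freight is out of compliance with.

3, 5, 6

1. cargo insurance $200,000 ≥ $200,000 → met
2. condition 'crosses state lines' does not hold → requirement n/a → met
3. hazmat security assessment 186 days ago vs limit 180 → not met
4. cargo securement review 169 days ago vs limit 180 → met
5. drivers with valid medical certificates 1 < 2 → not met
6. certified hazmat drivers 4 < 5 → not met
7. driver drug-and-alcohol testing 112 days ago vs limit 120 → met
8. hours-of-service audit 17 days ago vs limit 30 → met
Not met: 3, 5, 6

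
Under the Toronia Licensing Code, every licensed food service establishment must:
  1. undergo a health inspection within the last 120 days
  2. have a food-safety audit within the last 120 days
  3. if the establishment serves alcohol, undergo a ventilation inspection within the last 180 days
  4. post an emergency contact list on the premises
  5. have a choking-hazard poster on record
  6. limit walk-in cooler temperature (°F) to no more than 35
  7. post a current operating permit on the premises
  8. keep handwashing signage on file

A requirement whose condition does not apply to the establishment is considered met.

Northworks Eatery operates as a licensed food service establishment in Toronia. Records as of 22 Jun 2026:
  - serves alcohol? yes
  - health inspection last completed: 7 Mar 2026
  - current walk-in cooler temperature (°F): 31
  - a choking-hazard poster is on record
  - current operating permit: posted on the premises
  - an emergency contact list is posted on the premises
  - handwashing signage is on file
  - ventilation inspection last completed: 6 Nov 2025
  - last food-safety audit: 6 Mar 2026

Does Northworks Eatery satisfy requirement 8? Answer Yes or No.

8. handwashing signage present → met

Yes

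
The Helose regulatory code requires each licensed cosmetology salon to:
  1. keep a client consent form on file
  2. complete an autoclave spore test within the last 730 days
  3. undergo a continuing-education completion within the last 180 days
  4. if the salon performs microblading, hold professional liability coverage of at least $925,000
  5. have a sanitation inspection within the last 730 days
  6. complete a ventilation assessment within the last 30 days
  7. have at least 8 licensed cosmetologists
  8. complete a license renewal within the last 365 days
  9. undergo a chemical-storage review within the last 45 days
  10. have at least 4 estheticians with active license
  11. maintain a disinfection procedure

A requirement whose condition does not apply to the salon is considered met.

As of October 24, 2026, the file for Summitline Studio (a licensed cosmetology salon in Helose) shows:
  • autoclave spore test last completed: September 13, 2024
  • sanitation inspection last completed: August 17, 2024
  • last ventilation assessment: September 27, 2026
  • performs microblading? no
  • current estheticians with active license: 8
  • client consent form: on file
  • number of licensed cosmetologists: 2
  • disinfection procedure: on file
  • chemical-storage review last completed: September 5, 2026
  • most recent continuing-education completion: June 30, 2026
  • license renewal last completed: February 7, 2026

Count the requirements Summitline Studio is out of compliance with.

4

1. client consent form present → met
2. autoclave spore test 771 days ago vs limit 730 → not met
3. continuing-education completion 116 days ago vs limit 180 → met
4. condition 'performs microblading' does not hold → requirement n/a → met
5. sanitation inspection 798 days ago vs limit 730 → not met
6. ventilation assessment 27 days ago vs limit 30 → met
7. licensed cosmetologists 2 < 8 → not met
8. license renewal 259 days ago vs limit 365 → met
9. chemical-storage review 49 days ago vs limit 45 → not met
10. estheticians with active license 8 ≥ 4 → met
11. disinfection procedure present → met
Not met: 4 of 11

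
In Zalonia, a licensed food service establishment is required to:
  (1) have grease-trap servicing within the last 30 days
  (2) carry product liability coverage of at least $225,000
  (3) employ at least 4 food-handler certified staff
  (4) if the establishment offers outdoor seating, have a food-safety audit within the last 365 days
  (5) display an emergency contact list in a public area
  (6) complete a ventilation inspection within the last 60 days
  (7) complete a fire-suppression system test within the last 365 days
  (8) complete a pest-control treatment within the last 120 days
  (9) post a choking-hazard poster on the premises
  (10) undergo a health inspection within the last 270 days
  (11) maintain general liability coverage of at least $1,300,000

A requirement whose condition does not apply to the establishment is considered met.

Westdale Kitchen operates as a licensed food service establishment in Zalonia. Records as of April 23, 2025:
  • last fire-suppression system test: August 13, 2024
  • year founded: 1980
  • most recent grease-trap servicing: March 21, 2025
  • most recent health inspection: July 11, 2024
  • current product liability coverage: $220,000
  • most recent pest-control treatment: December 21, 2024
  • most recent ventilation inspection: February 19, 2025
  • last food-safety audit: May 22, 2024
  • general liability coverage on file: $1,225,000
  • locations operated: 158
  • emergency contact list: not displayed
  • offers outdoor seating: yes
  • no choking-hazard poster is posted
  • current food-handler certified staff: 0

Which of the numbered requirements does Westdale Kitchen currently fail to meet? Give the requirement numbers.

1, 2, 3, 5, 6, 8, 9, 10, 11

1. grease-trap servicing 33 days ago vs limit 30 → not met
2. product liability coverage $220,000 < $225,000 → not met
3. food-handler certified staff 0 < 4 → not met
4. condition 'offers outdoor seating' holds; food-safety audit 336 days ago vs limit 365 → met
5. emergency contact list absent → not met
6. ventilation inspection 63 days ago vs limit 60 → not met
7. fire-suppression system test 253 days ago vs limit 365 → met
8. pest-control treatment 123 days ago vs limit 120 → not met
9. choking-hazard poster absent → not met
10. health inspection 286 days ago vs limit 270 → not met
11. general liability coverage $1,225,000 < $1,300,000 → not met
Not met: 1, 2, 3, 5, 6, 8, 9, 10, 11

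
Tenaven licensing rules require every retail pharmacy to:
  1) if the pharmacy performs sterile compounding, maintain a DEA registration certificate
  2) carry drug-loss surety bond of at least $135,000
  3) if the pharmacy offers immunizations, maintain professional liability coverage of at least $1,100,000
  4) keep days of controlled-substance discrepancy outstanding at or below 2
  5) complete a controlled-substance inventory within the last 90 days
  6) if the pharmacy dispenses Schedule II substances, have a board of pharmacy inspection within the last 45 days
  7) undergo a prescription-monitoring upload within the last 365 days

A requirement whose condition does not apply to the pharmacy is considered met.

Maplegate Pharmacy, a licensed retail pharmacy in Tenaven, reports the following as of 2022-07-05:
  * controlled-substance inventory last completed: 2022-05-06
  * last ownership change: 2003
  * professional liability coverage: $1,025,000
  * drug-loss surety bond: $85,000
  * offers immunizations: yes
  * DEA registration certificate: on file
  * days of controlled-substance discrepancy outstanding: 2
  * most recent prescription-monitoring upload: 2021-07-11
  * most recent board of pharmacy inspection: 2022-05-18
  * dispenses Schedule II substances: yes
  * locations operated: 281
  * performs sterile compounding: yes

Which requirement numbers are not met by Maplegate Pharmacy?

2, 3, 6

1. condition 'performs sterile compounding' holds; DEA registration certificate present → met
2. drug-loss surety bond $85,000 < $135,000 → not met
3. condition 'offers immunizations' holds; professional liability coverage $1,025,000 < $1,100,000 → not met
4. days of controlled-substance discrepancy outstanding 2 ≤ 2 → met
5. controlled-substance inventory 60 days ago vs limit 90 → met
6. condition 'dispenses Schedule II substances' holds; board of pharmacy inspection 48 days ago vs limit 45 → not met
7. prescription-monitoring upload 359 days ago vs limit 365 → met
Not met: 2, 3, 6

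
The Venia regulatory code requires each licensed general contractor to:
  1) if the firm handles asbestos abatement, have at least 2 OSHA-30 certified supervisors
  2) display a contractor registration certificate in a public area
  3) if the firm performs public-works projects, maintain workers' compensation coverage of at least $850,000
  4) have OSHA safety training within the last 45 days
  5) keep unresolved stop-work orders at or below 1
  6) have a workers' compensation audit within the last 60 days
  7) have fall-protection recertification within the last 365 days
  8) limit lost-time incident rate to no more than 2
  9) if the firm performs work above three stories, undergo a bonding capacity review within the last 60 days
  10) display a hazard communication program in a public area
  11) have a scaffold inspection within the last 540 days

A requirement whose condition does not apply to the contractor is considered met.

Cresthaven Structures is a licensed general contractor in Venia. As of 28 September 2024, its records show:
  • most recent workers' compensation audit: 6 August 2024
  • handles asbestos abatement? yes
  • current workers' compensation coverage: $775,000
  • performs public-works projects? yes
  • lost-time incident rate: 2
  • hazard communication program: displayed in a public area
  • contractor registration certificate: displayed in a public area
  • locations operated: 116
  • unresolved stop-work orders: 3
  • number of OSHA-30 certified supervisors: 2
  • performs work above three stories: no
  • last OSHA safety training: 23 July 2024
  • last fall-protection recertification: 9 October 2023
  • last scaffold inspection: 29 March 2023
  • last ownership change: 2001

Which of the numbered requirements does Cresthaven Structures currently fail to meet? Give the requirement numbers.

3, 4, 5, 11

1. condition 'handles asbestos abatement' holds; OSHA-30 certified supervisors 2 ≥ 2 → met
2. contractor registration certificate present → met
3. condition 'performs public-works projects' holds; workers' compensation coverage $775,000 < $850,000 → not met
4. OSHA safety training 67 days ago vs limit 45 → not met
5. unresolved stop-work orders 3 > 1 → not met
6. workers' compensation audit 53 days ago vs limit 60 → met
7. fall-protection recertification 355 days ago vs limit 365 → met
8. lost-time incident rate 2 ≤ 2 → met
9. condition 'performs work above three stories' does not hold → requirement n/a → met
10. hazard communication program present → met
11. scaffold inspection 549 days ago vs limit 540 → not met
Not met: 3, 4, 5, 11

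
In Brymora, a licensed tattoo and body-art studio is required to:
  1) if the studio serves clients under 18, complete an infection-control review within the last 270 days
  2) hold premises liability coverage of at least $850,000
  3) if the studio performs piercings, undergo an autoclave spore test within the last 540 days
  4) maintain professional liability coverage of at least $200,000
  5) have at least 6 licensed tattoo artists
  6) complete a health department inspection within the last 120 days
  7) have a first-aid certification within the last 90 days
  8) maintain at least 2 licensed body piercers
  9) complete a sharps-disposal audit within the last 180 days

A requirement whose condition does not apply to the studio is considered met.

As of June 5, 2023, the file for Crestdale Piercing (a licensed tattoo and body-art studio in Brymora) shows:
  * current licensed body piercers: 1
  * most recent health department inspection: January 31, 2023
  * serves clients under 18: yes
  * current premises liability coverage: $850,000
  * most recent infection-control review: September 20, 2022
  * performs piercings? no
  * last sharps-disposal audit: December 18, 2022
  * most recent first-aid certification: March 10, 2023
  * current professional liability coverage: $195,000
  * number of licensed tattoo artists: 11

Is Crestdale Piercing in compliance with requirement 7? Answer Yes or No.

7. first-aid certification 87 days ago vs limit 90 → met

Yes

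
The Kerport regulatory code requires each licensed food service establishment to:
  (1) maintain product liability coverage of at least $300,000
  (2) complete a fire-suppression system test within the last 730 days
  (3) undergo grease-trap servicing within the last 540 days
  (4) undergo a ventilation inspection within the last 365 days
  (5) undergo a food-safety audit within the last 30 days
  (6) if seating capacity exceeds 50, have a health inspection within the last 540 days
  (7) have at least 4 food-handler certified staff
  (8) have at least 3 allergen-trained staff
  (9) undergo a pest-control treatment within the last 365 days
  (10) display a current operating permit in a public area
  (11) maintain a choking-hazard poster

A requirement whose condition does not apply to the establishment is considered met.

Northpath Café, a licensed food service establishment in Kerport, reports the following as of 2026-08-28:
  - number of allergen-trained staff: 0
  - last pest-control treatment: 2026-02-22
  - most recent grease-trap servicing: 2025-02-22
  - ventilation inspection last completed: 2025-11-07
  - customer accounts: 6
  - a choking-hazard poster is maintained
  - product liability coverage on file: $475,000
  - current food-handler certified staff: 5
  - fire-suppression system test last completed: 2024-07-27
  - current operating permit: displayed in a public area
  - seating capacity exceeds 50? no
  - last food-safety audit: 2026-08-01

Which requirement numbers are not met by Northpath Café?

2, 3, 8

1. product liability coverage $475,000 ≥ $300,000 → met
2. fire-suppression system test 762 days ago vs limit 730 → not met
3. grease-trap servicing 552 days ago vs limit 540 → not met
4. ventilation inspection 294 days ago vs limit 365 → met
5. food-safety audit 27 days ago vs limit 30 → met
6. condition 'seating capacity exceeds 50' does not hold → requirement n/a → met
7. food-handler certified staff 5 ≥ 4 → met
8. allergen-trained staff 0 < 3 → not met
9. pest-control treatment 187 days ago vs limit 365 → met
10. current operating permit present → met
11. choking-hazard poster present → met
Not met: 2, 3, 8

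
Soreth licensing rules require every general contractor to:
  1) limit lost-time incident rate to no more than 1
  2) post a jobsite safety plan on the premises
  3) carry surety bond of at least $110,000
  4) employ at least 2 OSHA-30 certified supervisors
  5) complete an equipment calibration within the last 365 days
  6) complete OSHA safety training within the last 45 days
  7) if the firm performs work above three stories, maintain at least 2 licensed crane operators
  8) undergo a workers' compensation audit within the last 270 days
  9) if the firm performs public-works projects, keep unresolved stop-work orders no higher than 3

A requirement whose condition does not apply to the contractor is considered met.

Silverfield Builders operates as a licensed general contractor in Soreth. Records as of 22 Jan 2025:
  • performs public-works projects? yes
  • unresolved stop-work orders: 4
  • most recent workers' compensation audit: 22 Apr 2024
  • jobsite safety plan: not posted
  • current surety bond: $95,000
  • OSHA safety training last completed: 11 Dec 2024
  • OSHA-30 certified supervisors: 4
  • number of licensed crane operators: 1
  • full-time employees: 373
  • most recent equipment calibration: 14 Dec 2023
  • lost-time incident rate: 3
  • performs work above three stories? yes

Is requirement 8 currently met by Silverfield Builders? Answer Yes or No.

8. workers' compensation audit 275 days ago vs limit 270 → not met

No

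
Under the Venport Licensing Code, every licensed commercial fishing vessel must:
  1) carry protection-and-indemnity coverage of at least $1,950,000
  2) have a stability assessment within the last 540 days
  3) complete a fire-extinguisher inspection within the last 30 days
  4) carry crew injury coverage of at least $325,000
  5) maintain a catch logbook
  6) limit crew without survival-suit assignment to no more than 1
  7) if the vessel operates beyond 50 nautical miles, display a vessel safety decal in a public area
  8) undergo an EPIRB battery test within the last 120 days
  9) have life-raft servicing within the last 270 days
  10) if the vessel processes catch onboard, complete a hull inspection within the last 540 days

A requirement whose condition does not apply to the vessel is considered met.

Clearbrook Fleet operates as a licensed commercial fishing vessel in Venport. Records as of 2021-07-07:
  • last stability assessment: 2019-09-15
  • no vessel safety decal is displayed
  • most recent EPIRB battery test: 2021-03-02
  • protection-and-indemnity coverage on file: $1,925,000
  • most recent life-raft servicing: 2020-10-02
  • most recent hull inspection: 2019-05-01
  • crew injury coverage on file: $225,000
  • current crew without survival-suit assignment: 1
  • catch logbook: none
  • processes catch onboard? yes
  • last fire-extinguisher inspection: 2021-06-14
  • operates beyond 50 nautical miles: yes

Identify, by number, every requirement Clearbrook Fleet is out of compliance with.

1, 2, 4, 5, 7, 8, 9, 10

1. protection-and-indemnity coverage $1,925,000 < $1,950,000 → not met
2. stability assessment 661 days ago vs limit 540 → not met
3. fire-extinguisher inspection 23 days ago vs limit 30 → met
4. crew injury coverage $225,000 < $325,000 → not met
5. catch logbook absent → not met
6. crew without survival-suit assignment 1 ≤ 1 → met
7. condition 'operates beyond 50 nautical miles' holds; vessel safety decal absent → not met
8. EPIRB battery test 127 days ago vs limit 120 → not met
9. life-raft servicing 278 days ago vs limit 270 → not met
10. condition 'processes catch onboard' holds; hull inspection 798 days ago vs limit 540 → not met
Not met: 1, 2, 4, 5, 7, 8, 9, 10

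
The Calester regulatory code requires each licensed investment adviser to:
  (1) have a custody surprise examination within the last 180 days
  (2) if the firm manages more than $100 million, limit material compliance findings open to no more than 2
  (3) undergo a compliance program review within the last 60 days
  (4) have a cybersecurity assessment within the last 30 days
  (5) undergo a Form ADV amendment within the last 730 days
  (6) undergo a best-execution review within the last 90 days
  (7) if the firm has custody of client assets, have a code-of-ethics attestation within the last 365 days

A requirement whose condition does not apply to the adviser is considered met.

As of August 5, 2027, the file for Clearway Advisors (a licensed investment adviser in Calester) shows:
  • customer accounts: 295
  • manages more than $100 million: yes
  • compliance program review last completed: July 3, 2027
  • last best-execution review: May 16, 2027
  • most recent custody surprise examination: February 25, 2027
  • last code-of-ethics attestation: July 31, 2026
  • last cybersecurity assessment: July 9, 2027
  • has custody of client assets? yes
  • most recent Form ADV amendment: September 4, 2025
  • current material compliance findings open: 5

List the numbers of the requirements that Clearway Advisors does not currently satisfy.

2, 7

1. custody surprise examination 161 days ago vs limit 180 → met
2. condition 'manages more than $100 million' holds; material compliance findings open 5 > 2 → not met
3. compliance program review 33 days ago vs limit 60 → met
4. cybersecurity assessment 27 days ago vs limit 30 → met
5. Form ADV amendment 700 days ago vs limit 730 → met
6. best-execution review 81 days ago vs limit 90 → met
7. condition 'has custody of client assets' holds; code-of-ethics attestation 370 days ago vs limit 365 → not met
Not met: 2, 7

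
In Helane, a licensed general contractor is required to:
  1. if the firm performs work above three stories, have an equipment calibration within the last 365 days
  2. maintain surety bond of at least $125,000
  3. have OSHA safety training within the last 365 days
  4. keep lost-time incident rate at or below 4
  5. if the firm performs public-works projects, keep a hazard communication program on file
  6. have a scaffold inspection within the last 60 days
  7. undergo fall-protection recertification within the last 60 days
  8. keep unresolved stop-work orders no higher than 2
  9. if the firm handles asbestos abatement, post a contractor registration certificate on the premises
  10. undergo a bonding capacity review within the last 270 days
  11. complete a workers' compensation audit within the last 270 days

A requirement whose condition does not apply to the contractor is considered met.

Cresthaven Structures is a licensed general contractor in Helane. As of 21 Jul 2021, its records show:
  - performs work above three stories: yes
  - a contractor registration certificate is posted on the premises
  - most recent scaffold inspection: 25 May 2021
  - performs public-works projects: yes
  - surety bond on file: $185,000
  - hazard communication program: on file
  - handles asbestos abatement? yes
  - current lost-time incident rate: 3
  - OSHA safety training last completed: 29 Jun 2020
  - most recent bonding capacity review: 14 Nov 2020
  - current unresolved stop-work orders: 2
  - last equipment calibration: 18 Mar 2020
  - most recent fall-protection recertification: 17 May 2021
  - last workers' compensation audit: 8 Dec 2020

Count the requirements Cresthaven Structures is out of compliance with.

1. condition 'performs work above three stories' holds; equipment calibration 490 days ago vs limit 365 → not met
2. surety bond $185,000 ≥ $125,000 → met
3. OSHA safety training 387 days ago vs limit 365 → not met
4. lost-time incident rate 3 ≤ 4 → met
5. condition 'performs public-works projects' holds; hazard communication program present → met
6. scaffold inspection 57 days ago vs limit 60 → met
7. fall-protection recertification 65 days ago vs limit 60 → not met
8. unresolved stop-work orders 2 ≤ 2 → met
9. condition 'handles asbestos abatement' holds; contractor registration certificate present → met
10. bonding capacity review 249 days ago vs limit 270 → met
11. workers' compensation audit 225 days ago vs limit 270 → met
Not met: 3 of 11

3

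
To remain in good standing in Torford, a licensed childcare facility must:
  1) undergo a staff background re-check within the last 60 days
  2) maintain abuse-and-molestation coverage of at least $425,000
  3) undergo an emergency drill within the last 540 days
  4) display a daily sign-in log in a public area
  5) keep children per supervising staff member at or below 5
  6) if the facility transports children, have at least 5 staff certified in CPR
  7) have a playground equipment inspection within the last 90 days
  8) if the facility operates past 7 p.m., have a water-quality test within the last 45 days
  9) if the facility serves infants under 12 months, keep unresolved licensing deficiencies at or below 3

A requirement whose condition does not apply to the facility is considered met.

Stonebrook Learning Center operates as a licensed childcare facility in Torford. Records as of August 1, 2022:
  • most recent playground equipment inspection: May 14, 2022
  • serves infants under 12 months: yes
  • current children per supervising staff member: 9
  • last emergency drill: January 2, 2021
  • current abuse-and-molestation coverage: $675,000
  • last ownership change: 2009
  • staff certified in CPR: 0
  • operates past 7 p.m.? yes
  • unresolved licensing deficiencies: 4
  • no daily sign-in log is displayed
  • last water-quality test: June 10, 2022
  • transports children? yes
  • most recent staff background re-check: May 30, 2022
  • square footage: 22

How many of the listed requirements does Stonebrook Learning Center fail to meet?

1. staff background re-check 63 days ago vs limit 60 → not met
2. abuse-and-molestation coverage $675,000 ≥ $425,000 → met
3. emergency drill 576 days ago vs limit 540 → not met
4. daily sign-in log absent → not met
5. children per supervising staff member 9 > 5 → not met
6. condition 'transports children' holds; staff certified in CPR 0 < 5 → not met
7. playground equipment inspection 79 days ago vs limit 90 → met
8. condition 'operates past 7 p.m.' holds; water-quality test 52 days ago vs limit 45 → not met
9. condition 'serves infants under 12 months' holds; unresolved licensing deficiencies 4 > 3 → not met
Not met: 7 of 9

7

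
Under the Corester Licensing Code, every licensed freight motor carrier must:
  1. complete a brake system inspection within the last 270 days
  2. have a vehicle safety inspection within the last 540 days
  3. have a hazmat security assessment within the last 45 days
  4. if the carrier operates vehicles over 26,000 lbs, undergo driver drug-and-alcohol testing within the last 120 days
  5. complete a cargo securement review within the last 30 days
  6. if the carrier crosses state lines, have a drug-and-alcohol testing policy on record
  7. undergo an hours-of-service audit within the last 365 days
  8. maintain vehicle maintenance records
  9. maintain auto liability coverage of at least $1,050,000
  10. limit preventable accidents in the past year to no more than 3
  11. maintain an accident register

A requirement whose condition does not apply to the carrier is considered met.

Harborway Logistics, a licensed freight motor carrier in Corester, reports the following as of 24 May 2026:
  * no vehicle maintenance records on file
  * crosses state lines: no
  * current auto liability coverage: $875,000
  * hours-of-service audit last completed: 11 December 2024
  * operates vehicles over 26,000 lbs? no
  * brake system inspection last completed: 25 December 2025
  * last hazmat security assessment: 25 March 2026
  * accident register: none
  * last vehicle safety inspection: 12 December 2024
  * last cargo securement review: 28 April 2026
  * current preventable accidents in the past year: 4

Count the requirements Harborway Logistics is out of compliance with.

1. brake system inspection 150 days ago vs limit 270 → met
2. vehicle safety inspection 528 days ago vs limit 540 → met
3. hazmat security assessment 60 days ago vs limit 45 → not met
4. condition 'operates vehicles over 26,000 lbs' does not hold → requirement n/a → met
5. cargo securement review 26 days ago vs limit 30 → met
6. condition 'crosses state lines' does not hold → requirement n/a → met
7. hours-of-service audit 529 days ago vs limit 365 → not met
8. vehicle maintenance records absent → not met
9. auto liability coverage $875,000 < $1,050,000 → not met
10. preventable accidents in the past year 4 > 3 → not met
11. accident register absent → not met
Not met: 6 of 11

6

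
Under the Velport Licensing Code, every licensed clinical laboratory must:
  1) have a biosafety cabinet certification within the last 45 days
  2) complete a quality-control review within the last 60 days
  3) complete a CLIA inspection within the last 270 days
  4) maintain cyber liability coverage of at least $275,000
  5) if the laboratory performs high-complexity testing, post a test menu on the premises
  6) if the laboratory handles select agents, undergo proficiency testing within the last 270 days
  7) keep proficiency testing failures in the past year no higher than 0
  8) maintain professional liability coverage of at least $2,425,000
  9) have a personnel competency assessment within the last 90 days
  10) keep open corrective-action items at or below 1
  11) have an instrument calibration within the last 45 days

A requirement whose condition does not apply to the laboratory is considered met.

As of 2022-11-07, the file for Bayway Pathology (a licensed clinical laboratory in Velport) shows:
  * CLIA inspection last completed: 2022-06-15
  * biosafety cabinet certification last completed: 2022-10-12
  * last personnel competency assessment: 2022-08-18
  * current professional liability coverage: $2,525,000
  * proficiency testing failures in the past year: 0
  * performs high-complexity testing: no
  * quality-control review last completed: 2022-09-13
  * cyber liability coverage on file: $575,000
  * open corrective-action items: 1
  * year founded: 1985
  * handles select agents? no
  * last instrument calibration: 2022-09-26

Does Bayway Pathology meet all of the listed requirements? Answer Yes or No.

Yes

1. biosafety cabinet certification 26 days ago vs limit 45 → met
2. quality-control review 55 days ago vs limit 60 → met
3. CLIA inspection 145 days ago vs limit 270 → met
4. cyber liability coverage $575,000 ≥ $275,000 → met
5. condition 'performs high-complexity testing' does not hold → requirement n/a → met
6. condition 'handles select agents' does not hold → requirement n/a → met
7. proficiency testing failures in the past year 0 ≤ 0 → met
8. professional liability coverage $2,525,000 ≥ $2,425,000 → met
9. personnel competency assessment 81 days ago vs limit 90 → met
10. open corrective-action items 1 ≤ 1 → met
11. instrument calibration 42 days ago vs limit 45 → met
All met.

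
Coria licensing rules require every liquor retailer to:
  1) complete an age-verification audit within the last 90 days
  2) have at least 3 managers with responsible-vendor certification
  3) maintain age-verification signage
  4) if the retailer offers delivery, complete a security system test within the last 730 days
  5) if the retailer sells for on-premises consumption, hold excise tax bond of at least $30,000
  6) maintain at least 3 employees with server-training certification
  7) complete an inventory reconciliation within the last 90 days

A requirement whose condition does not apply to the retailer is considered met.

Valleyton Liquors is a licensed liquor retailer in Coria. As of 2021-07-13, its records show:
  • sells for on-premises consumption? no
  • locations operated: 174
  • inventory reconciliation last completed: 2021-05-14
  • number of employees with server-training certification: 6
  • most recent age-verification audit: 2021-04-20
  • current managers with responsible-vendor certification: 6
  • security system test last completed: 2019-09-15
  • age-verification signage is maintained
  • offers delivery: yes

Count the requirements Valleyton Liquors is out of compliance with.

0

1. age-verification audit 84 days ago vs limit 90 → met
2. managers with responsible-vendor certification 6 ≥ 3 → met
3. age-verification signage present → met
4. condition 'offers delivery' holds; security system test 667 days ago vs limit 730 → met
5. condition 'sells for on-premises consumption' does not hold → requirement n/a → met
6. employees with server-training certification 6 ≥ 3 → met
7. inventory reconciliation 60 days ago vs limit 90 → met
Not met: 0 of 7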